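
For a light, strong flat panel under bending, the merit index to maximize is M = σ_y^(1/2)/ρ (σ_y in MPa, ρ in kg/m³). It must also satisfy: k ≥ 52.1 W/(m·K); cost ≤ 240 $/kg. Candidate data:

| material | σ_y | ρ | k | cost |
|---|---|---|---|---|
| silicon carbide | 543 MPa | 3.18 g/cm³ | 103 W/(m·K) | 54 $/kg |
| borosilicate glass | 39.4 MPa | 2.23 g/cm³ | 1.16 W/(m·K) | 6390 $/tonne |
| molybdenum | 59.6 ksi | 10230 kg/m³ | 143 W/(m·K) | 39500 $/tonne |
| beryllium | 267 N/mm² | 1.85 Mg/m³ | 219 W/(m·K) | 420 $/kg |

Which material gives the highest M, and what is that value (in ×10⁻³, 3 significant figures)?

Screen on constraints: k ≥ 52.1 W/(m·K); cost ≤ 240 $/kg. Survivors: silicon carbide, molybdenum.
Normalizing units and computing the index:
  silicon carbide: σ_y = 543.0 MPa, ρ = 3180 kg/m³
  molybdenum: σ_y = 410.9 MPa, ρ = 10230 kg/m³
  silicon carbide: M = 7.33×10⁻³
  molybdenum: M = 1.98×10⁻³
Silicon carbide has the largest M.

silicon carbide, M = 7.33×10⁻³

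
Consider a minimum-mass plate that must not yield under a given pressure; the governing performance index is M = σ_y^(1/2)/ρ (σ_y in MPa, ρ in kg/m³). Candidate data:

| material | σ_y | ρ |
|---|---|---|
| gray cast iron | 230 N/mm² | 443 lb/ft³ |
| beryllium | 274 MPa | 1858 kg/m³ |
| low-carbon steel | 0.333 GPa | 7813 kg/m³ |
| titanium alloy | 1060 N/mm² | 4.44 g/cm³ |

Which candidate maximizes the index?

beryllium

In SI units:
  gray cast iron: σ_y = 230.0 MPa, ρ = 7096 kg/m³
  beryllium: σ_y = 274.0 MPa, ρ = 1858 kg/m³
  low-carbon steel: σ_y = 333.0 MPa, ρ = 7813 kg/m³
  titanium alloy: σ_y = 1060 MPa, ρ = 4440 kg/m³
  beryllium: M = 8.91×10⁻³
  titanium alloy: M = 7.33×10⁻³
  low-carbon steel: M = 2.34×10⁻³
  gray cast iron: M = 2.14×10⁻³
The maximum is for beryllium.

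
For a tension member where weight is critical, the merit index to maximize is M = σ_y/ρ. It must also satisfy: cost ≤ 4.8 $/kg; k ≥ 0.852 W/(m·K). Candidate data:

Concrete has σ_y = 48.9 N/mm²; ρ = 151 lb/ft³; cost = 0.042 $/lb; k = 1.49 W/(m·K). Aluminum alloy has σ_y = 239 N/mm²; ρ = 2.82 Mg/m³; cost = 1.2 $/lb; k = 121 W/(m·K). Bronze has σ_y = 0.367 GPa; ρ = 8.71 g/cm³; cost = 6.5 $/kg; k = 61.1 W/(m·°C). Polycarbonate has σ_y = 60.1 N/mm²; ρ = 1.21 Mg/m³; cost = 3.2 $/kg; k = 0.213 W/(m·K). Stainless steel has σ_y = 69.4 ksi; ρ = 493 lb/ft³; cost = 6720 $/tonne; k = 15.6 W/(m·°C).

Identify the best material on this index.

aluminum alloy

Screen on constraints: cost ≤ 4.8 $/kg; k ≥ 0.852 W/(m·K). Survivors: concrete, aluminum alloy.
Putting every candidate on a common basis:
  concrete: σ_y = 48.90 MPa, ρ = 2419 kg/m³
  aluminum alloy: σ_y = 239.0 MPa, ρ = 2820 kg/m³
  aluminum alloy: M = 84.8 kN·m/kg
  concrete: M = 20.2 kN·m/kg
The maximum is for aluminum alloy.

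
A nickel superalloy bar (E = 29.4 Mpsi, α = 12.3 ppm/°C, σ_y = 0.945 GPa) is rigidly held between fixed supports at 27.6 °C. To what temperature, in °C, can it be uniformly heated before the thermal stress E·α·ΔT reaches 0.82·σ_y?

338 °C

E = 29.4 Mpsi = 202.7 GPa.
σ_y = 0.945 GPa = 945.0 MPa.
E·α·ΔT = 774.9 MPa ⇒ ΔT = 774.9 / (202.7×10³ × 12.3×10⁻⁶) = 310.8 K.
T = 27.6 + 310.8 = 338.4 °C.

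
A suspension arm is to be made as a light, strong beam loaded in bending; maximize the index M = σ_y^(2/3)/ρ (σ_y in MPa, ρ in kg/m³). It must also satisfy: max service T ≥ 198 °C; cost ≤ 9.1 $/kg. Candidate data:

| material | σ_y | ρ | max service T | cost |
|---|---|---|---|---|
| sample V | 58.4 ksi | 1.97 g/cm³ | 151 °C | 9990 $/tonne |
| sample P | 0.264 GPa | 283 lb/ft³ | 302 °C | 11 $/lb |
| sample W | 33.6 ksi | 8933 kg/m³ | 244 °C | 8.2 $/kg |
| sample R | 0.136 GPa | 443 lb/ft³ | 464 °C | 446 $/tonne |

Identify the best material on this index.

Screen on constraints: max service T ≥ 198 °C; cost ≤ 9.1 $/kg. Survivors: sample W, sample R.
Normalizing units and computing the index:
  sample W: σ_y = 231.7 MPa, ρ = 8933 kg/m³
  sample R: σ_y = 136.0 MPa, ρ = 7096 kg/m³
  sample W: M = 4.22×10⁻³
  sample R: M = 3.73×10⁻³
Highest index: sample W.

sample W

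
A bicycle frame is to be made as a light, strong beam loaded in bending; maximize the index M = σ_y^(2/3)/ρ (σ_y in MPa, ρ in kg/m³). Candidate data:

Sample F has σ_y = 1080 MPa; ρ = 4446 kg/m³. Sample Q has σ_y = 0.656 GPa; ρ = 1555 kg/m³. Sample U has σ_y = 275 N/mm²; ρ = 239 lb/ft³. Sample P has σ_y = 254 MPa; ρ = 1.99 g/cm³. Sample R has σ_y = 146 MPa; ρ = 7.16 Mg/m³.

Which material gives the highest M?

After converting to SI:
  sample F: σ_y = 1080 MPa, ρ = 4446 kg/m³
  sample Q: σ_y = 656.0 MPa, ρ = 1555 kg/m³
  sample U: σ_y = 275.0 MPa, ρ = 3828 kg/m³
  sample P: σ_y = 254.0 MPa, ρ = 1990 kg/m³
  sample R: σ_y = 146.0 MPa, ρ = 7160 kg/m³
  sample Q: M = 48.6×10⁻³
  sample F: M = 23.7×10⁻³
  sample P: M = 20.2×10⁻³
  sample U: M = 11.0×10⁻³
  sample R: M = 3.87×10⁻³
Sample Q ranks first.

sample Q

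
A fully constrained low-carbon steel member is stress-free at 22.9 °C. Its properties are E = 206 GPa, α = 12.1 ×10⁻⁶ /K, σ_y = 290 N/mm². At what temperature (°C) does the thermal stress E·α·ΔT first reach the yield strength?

σ_y = 290 N/mm² = 290.0 MPa.
E·α·ΔT = 290.0 MPa ⇒ ΔT = 290.0 / (206.0×10³ × 12.1×10⁻⁶) = 116.3 K.
T = 22.9 + 116.3 = 139.2 °C.

139 °C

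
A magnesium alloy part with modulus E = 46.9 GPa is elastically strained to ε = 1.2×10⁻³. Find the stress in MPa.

56.3 MPa

σ = E·ε = 46900 MPa × 1.2×10⁻³ = 56.3 MPa.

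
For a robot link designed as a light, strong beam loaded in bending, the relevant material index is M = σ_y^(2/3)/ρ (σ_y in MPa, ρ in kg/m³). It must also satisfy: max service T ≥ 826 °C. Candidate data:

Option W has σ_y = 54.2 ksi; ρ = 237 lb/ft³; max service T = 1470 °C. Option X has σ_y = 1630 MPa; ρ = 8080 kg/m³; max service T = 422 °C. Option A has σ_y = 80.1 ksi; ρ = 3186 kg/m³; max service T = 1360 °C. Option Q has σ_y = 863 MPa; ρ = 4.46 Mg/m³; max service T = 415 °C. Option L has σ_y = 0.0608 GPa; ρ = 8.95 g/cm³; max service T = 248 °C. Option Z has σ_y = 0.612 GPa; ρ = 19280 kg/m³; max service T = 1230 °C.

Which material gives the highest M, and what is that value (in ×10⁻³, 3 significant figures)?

Screen on constraints: max service T ≥ 826 °C. Survivors: option W, option A, option Z.
After converting to SI:
  option W: σ_y = 373.7 MPa, ρ = 3796 kg/m³
  option A: σ_y = 552.3 MPa, ρ = 3186 kg/m³
  option Z: σ_y = 612.0 MPa, ρ = 19280 kg/m³
  option A: M = 21.1×10⁻³
  option W: M = 13.7×10⁻³
  option Z: M = 3.74×10⁻³
Option A has the largest M.

option A, M = 21.1×10⁻³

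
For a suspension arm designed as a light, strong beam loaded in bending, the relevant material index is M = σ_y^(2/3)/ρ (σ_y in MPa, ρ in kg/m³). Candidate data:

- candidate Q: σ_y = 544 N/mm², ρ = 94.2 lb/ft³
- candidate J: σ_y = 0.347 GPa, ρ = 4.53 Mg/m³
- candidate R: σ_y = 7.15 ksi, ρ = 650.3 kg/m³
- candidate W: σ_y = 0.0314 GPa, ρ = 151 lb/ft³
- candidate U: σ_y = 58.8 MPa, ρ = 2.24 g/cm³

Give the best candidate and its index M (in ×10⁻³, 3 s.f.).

candidate Q, M = 44.2×10⁻³

Normalizing units and computing the index:
  candidate Q: σ_y = 544.0 MPa, ρ = 1509 kg/m³
  candidate J: σ_y = 347.0 MPa, ρ = 4530 kg/m³
  candidate R: σ_y = 49.30 MPa, ρ = 650.3 kg/m³
  candidate W: σ_y = 31.40 MPa, ρ = 2419 kg/m³
  candidate U: σ_y = 58.80 MPa, ρ = 2240 kg/m³
  candidate Q: M = 44.2×10⁻³
  candidate R: M = 20.7×10⁻³
  candidate J: M = 10.9×10⁻³
  candidate U: M = 6.75×10⁻³
  candidate W: M = 4.11×10⁻³
Candidate Q ranks first.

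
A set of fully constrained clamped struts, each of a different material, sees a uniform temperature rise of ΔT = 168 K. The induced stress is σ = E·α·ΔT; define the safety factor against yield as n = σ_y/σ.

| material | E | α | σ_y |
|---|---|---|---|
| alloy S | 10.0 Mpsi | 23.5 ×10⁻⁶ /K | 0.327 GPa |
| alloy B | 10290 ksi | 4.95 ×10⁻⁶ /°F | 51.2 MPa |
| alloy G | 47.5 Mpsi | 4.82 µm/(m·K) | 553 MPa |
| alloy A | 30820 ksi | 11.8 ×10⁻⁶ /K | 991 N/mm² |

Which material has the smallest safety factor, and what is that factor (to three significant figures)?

With everything in SI (GPa, ×10⁻⁶/K, MPa):
  alloy S: E = 68.95, α = 23.5, σ_y = 327.0 → σ = 272 MPa, n = 1.20
  alloy B: E = 70.95, α = 8.91, σ_y = 51.20 → σ = 106 MPa, n = 0.482
  alloy G: E = 327.5, α = 4.82, σ_y = 553.0 → σ = 265 MPa, n = 2.09
  alloy A: E = 212.5, α = 11.8, σ_y = 991.0 → σ = 421 MPa, n = 2.35
Alloy B has the lowest safety factor, n = 0.482.

alloy B, n = 0.482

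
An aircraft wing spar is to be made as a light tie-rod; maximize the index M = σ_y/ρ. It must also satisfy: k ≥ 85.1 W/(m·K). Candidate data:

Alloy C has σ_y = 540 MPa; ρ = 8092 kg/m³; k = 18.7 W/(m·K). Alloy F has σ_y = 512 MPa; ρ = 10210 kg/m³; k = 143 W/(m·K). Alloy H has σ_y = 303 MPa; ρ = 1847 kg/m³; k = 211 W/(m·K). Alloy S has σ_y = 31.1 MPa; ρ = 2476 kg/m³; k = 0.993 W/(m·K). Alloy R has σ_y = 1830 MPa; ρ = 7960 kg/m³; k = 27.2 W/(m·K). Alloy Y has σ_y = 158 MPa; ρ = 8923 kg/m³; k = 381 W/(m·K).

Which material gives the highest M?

Screen on constraints: k ≥ 85.1 W/(m·K). Survivors: alloy F, alloy H, alloy Y.
Computing M directly (units already consistent):
  alloy H: M = 164 kN·m/kg
  alloy F: M = 50.1 kN·m/kg
  alloy Y: M = 17.7 kN·m/kg
The maximum is for alloy H.

alloy H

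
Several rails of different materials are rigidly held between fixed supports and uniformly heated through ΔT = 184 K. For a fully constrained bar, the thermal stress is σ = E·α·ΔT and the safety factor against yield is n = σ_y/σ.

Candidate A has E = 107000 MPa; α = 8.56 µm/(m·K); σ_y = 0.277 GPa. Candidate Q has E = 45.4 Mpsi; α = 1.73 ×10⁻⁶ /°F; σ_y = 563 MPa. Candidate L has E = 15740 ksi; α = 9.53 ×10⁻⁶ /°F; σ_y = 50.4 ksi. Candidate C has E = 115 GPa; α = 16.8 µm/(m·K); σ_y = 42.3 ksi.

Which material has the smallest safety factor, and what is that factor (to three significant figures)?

candidate C, n = 0.820

With everything in SI (GPa, ×10⁻⁶/K, MPa):
  candidate A: E = 107.0, α = 8.56, σ_y = 277.0 → σ = 169 MPa, n = 1.64
  candidate Q: E = 313.0, α = 3.11, σ_y = 563.0 → σ = 179 MPa, n = 3.14
  candidate L: E = 108.5, α = 17.2, σ_y = 347.5 → σ = 343 MPa, n = 1.01
  candidate C: E = 115.0, α = 16.8, σ_y = 291.6 → σ = 355 MPa, n = 0.820
The minimum is candidate C at n = 0.820.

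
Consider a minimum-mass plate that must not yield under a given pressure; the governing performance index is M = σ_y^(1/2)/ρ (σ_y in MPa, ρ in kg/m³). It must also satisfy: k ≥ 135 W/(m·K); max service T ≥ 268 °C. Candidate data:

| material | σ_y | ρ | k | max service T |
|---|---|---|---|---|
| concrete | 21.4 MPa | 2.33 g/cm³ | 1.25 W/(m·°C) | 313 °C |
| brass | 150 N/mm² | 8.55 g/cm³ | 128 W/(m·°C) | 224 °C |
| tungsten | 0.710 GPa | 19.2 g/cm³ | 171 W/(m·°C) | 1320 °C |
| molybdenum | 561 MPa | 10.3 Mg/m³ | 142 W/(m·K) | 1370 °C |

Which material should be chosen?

Screen on constraints: k ≥ 135 W/(m·K); max service T ≥ 268 °C. Survivors: tungsten, molybdenum.
In SI units:
  tungsten: σ_y = 710.0 MPa, ρ = 19200 kg/m³
  molybdenum: σ_y = 561.0 MPa, ρ = 10300 kg/m³
  molybdenum: M = 2.30×10⁻³
  tungsten: M = 1.39×10⁻³
Highest index: molybdenum.

molybdenum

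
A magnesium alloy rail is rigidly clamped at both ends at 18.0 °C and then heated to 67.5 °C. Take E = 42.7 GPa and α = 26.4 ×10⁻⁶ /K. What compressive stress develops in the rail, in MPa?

ΔT = 49.50 K. Constrained thermal stress σ = E·α·ΔT = 42.70×10³ MPa × 26.4×10⁻⁶ × 49.50 = 55.8 MPa (compressive).

55.8 MPa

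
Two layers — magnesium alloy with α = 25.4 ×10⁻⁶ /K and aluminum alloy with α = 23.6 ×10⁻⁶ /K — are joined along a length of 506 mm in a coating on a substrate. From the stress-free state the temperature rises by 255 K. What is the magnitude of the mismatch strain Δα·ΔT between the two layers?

Δα = |25.4 − 23.6|×10⁻⁶/K = 1.80×10⁻⁶/K.
Mismatch strain = Δα·ΔT = 1.80×10⁻⁶ × 255.0 = 4.59×10⁻⁴.

4.59×10⁻⁴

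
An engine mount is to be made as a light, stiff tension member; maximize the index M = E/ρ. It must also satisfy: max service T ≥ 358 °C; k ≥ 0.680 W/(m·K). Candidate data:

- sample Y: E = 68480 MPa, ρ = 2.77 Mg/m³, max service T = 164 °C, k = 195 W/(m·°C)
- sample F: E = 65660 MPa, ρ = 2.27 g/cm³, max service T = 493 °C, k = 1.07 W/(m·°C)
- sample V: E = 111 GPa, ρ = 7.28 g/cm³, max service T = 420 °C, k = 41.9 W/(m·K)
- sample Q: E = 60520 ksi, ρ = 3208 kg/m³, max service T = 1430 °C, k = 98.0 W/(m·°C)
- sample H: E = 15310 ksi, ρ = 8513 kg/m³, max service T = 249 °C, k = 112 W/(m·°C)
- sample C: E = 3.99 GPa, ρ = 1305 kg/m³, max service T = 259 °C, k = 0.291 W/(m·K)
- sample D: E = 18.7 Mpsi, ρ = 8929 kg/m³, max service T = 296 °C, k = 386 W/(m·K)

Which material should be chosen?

sample Q

Screen on constraints: max service T ≥ 358 °C; k ≥ 0.680 W/(m·K). Survivors: sample F, sample V, sample Q.
After converting to SI:
  sample F: E = 65.66 GPa, ρ = 2270 kg/m³
  sample V: E = 111.0 GPa, ρ = 7280 kg/m³
  sample Q: E = 417.3 GPa, ρ = 3208 kg/m³
  sample Q: M = 130 MN·m/kg
  sample F: M = 28.9 MN·m/kg
  sample V: M = 15.2 MN·m/kg
Highest index: sample Q.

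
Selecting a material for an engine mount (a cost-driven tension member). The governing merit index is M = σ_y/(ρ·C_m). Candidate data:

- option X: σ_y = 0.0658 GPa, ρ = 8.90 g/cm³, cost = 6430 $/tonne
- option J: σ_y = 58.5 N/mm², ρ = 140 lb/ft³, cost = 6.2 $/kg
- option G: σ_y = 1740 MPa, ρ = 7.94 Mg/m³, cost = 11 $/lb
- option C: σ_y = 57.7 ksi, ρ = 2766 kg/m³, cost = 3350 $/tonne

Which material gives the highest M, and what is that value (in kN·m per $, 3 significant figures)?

Putting every candidate on a common basis:
  option X: σ_y = 65.80 MPa, ρ = 8900 kg/m³, cost = 6.430 $/kg
  option J: σ_y = 58.50 MPa, ρ = 2243 kg/m³, cost = 6.200 $/kg
  option G: σ_y = 1740 MPa, ρ = 7940 kg/m³, cost = 24.25 $/kg
  option C: σ_y = 397.8 MPa, ρ = 2766 kg/m³, cost = 3.350 $/kg
  option C: M = 42.9 kN·m per $
  option G: M = 9.04 kN·m per $
  option J: M = 4.21 kN·m per $
  option X: M = 1.15 kN·m per $
The maximum is for option C.

option C, M = 42.9 kN·m per $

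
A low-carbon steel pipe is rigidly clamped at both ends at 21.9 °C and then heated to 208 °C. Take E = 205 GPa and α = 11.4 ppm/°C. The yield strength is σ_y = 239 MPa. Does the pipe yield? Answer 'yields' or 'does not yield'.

yields

ΔT = 186.1 K. Constrained thermal stress σ = E·α·ΔT = 205.0×10³ MPa × 11.4×10⁻⁶ × 186.1 = 435 MPa (compressive).
Compare to σ_y = 239 MPa: σ ≥ σ_y, so it yields.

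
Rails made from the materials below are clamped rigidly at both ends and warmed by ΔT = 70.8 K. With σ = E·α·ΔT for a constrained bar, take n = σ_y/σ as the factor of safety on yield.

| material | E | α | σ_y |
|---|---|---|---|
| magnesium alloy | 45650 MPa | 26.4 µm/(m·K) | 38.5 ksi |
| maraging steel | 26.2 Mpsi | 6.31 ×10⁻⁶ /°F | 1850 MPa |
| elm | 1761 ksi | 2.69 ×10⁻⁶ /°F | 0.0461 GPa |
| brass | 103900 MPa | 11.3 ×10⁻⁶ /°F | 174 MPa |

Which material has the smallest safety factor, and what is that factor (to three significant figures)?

brass, n = 1.16

With everything in SI (GPa, ×10⁻⁶/K, MPa):
  magnesium alloy: E = 45.65, α = 26.4, σ_y = 265.4 → σ = 85.3 MPa, n = 3.11
  maraging steel: E = 180.6, α = 11.4, σ_y = 1850 → σ = 145 MPa, n = 12.7
  elm: E = 12.14, α = 4.84, σ_y = 46.10 → σ = 4.16 MPa, n = 11.1
  brass: E = 103.9, α = 20.3, σ_y = 174.0 → σ = 150 MPa, n = 1.16
The minimum is brass at n = 1.16.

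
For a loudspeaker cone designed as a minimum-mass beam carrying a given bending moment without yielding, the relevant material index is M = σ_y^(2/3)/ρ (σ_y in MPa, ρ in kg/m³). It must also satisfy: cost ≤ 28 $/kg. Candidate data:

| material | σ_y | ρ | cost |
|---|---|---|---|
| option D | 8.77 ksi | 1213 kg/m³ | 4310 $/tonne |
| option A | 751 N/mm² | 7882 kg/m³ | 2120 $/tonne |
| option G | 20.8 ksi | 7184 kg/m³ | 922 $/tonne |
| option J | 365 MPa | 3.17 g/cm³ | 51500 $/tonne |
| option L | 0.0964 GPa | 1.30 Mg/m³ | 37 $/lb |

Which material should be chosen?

option D

Screen on constraints: cost ≤ 28 $/kg. Survivors: option D, option A, option G.
Putting every candidate on a common basis:
  option D: σ_y = 60.47 MPa, ρ = 1213 kg/m³
  option A: σ_y = 751.0 MPa, ρ = 7882 kg/m³
  option G: σ_y = 143.4 MPa, ρ = 7184 kg/m³
  option D: M = 12.7×10⁻³
  option A: M = 10.5×10⁻³
  option G: M = 3.81×10⁻³
Highest index: option D.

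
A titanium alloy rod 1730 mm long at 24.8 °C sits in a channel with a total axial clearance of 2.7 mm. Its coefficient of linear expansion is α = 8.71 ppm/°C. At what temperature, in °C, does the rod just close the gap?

204 °C

α·L₀·ΔT = 2.7 mm ⇒ ΔT = 2.7 / (8.71×10⁻⁶ × 1730.0) = 179.2 K.
T = 24.8 + 179.2 = 204.0 °C.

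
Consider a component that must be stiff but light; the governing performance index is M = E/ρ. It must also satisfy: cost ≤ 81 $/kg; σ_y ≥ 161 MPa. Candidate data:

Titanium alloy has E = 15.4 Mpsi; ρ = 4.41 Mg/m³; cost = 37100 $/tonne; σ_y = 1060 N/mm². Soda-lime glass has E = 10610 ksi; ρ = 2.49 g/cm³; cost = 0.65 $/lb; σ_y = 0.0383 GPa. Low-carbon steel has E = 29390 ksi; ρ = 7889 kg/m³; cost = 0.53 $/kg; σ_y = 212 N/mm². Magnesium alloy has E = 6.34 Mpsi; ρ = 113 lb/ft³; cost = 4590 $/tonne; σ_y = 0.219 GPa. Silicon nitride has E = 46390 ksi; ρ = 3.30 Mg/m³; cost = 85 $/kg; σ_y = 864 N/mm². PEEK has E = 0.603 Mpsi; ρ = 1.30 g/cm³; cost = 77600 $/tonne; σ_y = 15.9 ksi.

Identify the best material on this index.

Screen on constraints: cost ≤ 81 $/kg; σ_y ≥ 161 MPa. Survivors: titanium alloy, low-carbon steel, magnesium alloy.
Putting every candidate on a common basis:
  titanium alloy: E = 106.2 GPa, ρ = 4410 kg/m³
  low-carbon steel: E = 202.6 GPa, ρ = 7889 kg/m³
  magnesium alloy: E = 43.71 GPa, ρ = 1810 kg/m³
  low-carbon steel: M = 25.7 MN·m/kg
  magnesium alloy: M = 24.1 MN·m/kg
  titanium alloy: M = 24.1 MN·m/kg
The maximum is for low-carbon steel.

low-carbon steel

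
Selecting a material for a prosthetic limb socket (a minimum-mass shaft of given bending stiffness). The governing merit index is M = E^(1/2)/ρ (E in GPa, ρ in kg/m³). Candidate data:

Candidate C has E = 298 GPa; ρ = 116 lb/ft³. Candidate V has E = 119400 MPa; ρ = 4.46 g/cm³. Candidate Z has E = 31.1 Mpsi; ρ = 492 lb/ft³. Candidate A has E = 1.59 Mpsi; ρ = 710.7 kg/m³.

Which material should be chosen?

candidate C

Convert each candidate to consistent units, then evaluate M:
  candidate C: E = 298.0 GPa, ρ = 1858 kg/m³
  candidate V: E = 119.4 GPa, ρ = 4460 kg/m³
  candidate Z: E = 214.4 GPa, ρ = 7881 kg/m³
  candidate A: E = 10.96 GPa, ρ = 710.7 kg/m³
  candidate C: M = 9.29×10⁻³
  candidate A: M = 4.66×10⁻³
  candidate V: M = 2.45×10⁻³
  candidate Z: M = 1.86×10⁻³
Highest index: candidate C.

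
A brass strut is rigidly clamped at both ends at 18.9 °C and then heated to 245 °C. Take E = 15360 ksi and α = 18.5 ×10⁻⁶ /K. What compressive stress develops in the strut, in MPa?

E = 15360 ksi = 105.9 GPa.
ΔT = 226.1 K. Constrained thermal stress σ = E·α·ΔT = 105.9×10³ MPa × 18.5×10⁻⁶ × 226.1 = 443 MPa (compressive).

443 MPa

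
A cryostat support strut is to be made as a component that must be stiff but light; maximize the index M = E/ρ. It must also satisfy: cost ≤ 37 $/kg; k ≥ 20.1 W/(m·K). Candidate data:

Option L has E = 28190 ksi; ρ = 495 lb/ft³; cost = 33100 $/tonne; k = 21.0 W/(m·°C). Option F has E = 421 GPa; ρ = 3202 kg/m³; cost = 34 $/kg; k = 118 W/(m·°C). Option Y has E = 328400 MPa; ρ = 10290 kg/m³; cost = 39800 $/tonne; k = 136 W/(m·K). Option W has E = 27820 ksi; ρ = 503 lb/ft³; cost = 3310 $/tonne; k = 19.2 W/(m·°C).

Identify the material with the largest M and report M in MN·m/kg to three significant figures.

option F, M = 131 MN·m/kg

Screen on constraints: cost ≤ 37 $/kg; k ≥ 20.1 W/(m·K). Survivors: option L, option F.
After converting to SI:
  option L: E = 194.4 GPa, ρ = 7929 kg/m³
  option F: E = 421.0 GPa, ρ = 3202 kg/m³
  option F: M = 131 MN·m/kg
  option L: M = 24.5 MN·m/kg
Option F has the largest M.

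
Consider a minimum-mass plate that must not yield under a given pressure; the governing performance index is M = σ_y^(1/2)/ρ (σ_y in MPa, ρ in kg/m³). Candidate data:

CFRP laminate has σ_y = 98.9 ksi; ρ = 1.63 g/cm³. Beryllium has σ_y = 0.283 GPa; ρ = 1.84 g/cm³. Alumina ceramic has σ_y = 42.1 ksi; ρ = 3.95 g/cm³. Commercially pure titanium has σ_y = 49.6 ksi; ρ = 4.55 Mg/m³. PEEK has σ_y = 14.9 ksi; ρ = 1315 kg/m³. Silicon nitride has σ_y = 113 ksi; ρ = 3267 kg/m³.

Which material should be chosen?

In SI units:
  CFRP laminate: σ_y = 681.9 MPa, ρ = 1630 kg/m³
  beryllium: σ_y = 283.0 MPa, ρ = 1840 kg/m³
  alumina ceramic: σ_y = 290.3 MPa, ρ = 3950 kg/m³
  commercially pure titanium: σ_y = 342.0 MPa, ρ = 4550 kg/m³
  PEEK: σ_y = 102.7 MPa, ρ = 1315 kg/m³
  silicon nitride: σ_y = 779.1 MPa, ρ = 3267 kg/m³
  CFRP laminate: M = 16.0×10⁻³
  beryllium: M = 9.14×10⁻³
  silicon nitride: M = 8.54×10⁻³
  PEEK: M = 7.71×10⁻³
  alumina ceramic: M = 4.31×10⁻³
  commercially pure titanium: M = 4.06×10⁻³
Highest index: CFRP laminate.

CFRP laminate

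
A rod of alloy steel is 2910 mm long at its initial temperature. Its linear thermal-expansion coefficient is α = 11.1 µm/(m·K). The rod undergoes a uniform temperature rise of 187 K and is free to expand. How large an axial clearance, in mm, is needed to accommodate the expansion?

6.04 mm

ΔL = α·L₀·ΔT = 11.1×10⁻⁶ × 2910 mm × 187.0 K = 6.04 mm.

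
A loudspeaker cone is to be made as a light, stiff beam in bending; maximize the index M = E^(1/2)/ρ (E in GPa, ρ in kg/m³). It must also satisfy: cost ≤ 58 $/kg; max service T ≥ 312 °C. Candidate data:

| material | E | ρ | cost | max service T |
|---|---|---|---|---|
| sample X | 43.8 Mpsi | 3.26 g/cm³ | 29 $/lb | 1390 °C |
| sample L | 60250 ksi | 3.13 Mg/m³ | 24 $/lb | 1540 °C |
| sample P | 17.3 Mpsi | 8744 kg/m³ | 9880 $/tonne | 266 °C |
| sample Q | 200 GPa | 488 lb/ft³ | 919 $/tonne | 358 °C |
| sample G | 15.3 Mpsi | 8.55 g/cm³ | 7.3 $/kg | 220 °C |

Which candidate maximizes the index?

sample L

Screen on constraints: cost ≤ 58 $/kg; max service T ≥ 312 °C. Survivors: sample L, sample Q.
Convert each candidate to consistent units, then evaluate M:
  sample L: E = 415.4 GPa, ρ = 3130 kg/m³
  sample Q: E = 200.0 GPa, ρ = 7817 kg/m³
  sample L: M = 6.51×10⁻³
  sample Q: M = 1.81×10⁻³
Sample L has the largest M.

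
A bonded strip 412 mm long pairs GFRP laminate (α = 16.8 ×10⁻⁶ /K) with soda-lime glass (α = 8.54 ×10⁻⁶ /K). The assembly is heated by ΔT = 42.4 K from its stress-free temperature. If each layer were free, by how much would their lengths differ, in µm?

Δα = |16.8 − 8.54|×10⁻⁶/K = 8.26×10⁻⁶/K.
ΔL_mismatch = Δα·L·ΔT = 8.26×10⁻⁶ × 412.0 mm × 42.4 K = 144 µm.

144 µm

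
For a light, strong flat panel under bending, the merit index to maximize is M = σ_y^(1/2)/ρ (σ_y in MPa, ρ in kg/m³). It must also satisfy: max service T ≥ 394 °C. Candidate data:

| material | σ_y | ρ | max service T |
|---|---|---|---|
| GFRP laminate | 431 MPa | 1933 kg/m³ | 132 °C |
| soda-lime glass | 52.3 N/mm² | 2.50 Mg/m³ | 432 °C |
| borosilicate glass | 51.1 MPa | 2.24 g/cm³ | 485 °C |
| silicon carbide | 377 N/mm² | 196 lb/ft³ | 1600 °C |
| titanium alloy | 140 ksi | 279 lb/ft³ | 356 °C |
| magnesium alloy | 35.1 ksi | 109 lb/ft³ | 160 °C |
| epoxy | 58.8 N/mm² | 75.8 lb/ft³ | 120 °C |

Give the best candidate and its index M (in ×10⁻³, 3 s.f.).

silicon carbide, M = 6.18×10⁻³

Screen on constraints: max service T ≥ 394 °C. Survivors: soda-lime glass, borosilicate glass, silicon carbide.
Convert each candidate to consistent units, then evaluate M:
  soda-lime glass: σ_y = 52.30 MPa, ρ = 2500 kg/m³
  borosilicate glass: σ_y = 51.10 MPa, ρ = 2240 kg/m³
  silicon carbide: σ_y = 377.0 MPa, ρ = 3140 kg/m³
  silicon carbide: M = 6.18×10⁻³
  borosilicate glass: M = 3.19×10⁻³
  soda-lime glass: M = 2.89×10⁻³
Highest index: silicon carbide.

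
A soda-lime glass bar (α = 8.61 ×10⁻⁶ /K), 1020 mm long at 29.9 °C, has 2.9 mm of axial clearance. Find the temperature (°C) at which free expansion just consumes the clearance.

360 °C

α·L₀·ΔT = 2.9 mm ⇒ ΔT = 2.9 / (8.61×10⁻⁶ × 1020.0) = 330.2 K.
T = 29.9 + 330.2 = 360.1 °C.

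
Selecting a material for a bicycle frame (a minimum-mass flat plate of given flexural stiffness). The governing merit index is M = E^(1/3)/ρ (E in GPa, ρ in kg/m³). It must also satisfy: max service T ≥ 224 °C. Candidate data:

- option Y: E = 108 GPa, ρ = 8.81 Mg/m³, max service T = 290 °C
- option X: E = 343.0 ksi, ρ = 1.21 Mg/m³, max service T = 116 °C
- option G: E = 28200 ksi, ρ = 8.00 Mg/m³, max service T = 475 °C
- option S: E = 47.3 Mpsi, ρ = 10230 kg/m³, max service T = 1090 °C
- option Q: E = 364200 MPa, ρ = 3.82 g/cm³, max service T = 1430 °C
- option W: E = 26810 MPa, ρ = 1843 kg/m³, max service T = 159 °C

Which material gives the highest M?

Screen on constraints: max service T ≥ 224 °C. Survivors: option Y, option G, option S, option Q.
Putting every candidate on a common basis:
  option Y: E = 108.0 GPa, ρ = 8810 kg/m³
  option G: E = 194.4 GPa, ρ = 8000 kg/m³
  option S: E = 326.1 GPa, ρ = 10230 kg/m³
  option Q: E = 364.2 GPa, ρ = 3820 kg/m³
  option Q: M = 1.87×10⁻³
  option G: M = 0.724×10⁻³
  option S: M = 0.673×10⁻³
  option Y: M = 0.541×10⁻³
Option Q ranks first.

option Q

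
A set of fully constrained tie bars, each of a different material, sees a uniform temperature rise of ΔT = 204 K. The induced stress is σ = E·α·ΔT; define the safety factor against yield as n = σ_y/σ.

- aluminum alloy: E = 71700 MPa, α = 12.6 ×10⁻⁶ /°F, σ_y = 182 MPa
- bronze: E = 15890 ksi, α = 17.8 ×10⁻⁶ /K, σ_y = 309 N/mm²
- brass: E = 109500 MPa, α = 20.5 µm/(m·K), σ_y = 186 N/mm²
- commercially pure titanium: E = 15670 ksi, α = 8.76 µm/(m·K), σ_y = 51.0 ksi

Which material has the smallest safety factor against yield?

Per material, after unit conversion:
  aluminum alloy: E = 71.70, α = 22.7, σ_y = 182.0 → σ = 332 MPa, n = 0.549
  bronze: E = 109.6, α = 17.8, σ_y = 309.0 → σ = 398 MPa, n = 0.777
  brass: E = 109.5, α = 20.5, σ_y = 186.0 → σ = 458 MPa, n = 0.406
  commercially pure titanium: E = 108.0, α = 8.76, σ_y = 351.6 → σ = 193 MPa, n = 1.82
Brass has the lowest safety factor, n = 0.406.

brass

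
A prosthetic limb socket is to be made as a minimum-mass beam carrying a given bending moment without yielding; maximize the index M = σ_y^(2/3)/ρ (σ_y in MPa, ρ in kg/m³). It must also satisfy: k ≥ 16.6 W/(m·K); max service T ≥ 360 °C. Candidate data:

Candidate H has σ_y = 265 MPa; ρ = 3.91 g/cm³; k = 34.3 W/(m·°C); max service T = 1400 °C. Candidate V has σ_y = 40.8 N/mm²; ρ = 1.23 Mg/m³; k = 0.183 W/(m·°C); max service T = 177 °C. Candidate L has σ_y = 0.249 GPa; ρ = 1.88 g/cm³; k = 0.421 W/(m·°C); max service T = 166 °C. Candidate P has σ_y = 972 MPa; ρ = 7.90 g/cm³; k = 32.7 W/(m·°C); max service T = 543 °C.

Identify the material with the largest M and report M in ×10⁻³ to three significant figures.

candidate P, M = 12.4×10⁻³

Screen on constraints: k ≥ 16.6 W/(m·K); max service T ≥ 360 °C. Survivors: candidate H, candidate P.
Convert each candidate to consistent units, then evaluate M:
  candidate H: σ_y = 265.0 MPa, ρ = 3910 kg/m³
  candidate P: σ_y = 972.0 MPa, ρ = 7900 kg/m³
  candidate P: M = 12.4×10⁻³
  candidate H: M = 10.6×10⁻³
Candidate P has the largest M.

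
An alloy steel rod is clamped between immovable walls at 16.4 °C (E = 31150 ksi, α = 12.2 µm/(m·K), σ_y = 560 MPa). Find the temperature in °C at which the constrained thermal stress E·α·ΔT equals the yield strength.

230 °C

E = 31150 ksi = 214.8 GPa.
E·α·ΔT = 560.0 MPa ⇒ ΔT = 560.0 / (214.8×10³ × 12.2×10⁻⁶) = 213.7 K.
T = 16.4 + 213.7 = 230.1 °C.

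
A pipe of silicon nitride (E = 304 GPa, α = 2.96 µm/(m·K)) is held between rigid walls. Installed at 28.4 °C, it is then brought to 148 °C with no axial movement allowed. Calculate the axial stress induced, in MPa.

ΔT = 119.6 K. Constrained thermal stress σ = E·α·ΔT = 304.0×10³ MPa × 2.96×10⁻⁶ × 119.6 = 108 MPa (compressive).

108 MPa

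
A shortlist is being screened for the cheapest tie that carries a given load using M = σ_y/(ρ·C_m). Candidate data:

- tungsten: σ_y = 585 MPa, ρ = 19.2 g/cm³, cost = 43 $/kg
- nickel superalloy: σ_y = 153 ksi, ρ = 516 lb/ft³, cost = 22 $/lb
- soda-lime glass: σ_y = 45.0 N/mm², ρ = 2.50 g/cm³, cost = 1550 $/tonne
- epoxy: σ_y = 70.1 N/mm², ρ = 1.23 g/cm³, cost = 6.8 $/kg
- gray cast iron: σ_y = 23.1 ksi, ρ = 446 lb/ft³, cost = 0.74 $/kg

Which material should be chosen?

Normalizing units and computing the index:
  tungsten: σ_y = 585.0 MPa, ρ = 19200 kg/m³, cost = 43.00 $/kg
  nickel superalloy: σ_y = 1055 MPa, ρ = 8266 kg/m³, cost = 48.50 $/kg
  soda-lime glass: σ_y = 45.00 MPa, ρ = 2500 kg/m³, cost = 1.550 $/kg
  epoxy: σ_y = 70.10 MPa, ρ = 1230 kg/m³, cost = 6.800 $/kg
  gray cast iron: σ_y = 159.3 MPa, ρ = 7144 kg/m³, cost = 0.7400 $/kg
  gray cast iron: M = 30.1 kN·m per $
  soda-lime glass: M = 11.6 kN·m per $
  epoxy: M = 8.38 kN·m per $
  nickel superalloy: M = 2.63 kN·m per $
  tungsten: M = 0.709 kN·m per $
Gray cast iron ranks first.

gray cast iron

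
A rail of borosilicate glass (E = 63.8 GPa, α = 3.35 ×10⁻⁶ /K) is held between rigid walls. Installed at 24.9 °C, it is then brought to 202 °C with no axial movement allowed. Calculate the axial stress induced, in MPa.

ΔT = 177.1 K. Constrained thermal stress σ = E·α·ΔT = 63.80×10³ MPa × 3.35×10⁻⁶ × 177.1 = 37.9 MPa (compressive).

37.9 MPa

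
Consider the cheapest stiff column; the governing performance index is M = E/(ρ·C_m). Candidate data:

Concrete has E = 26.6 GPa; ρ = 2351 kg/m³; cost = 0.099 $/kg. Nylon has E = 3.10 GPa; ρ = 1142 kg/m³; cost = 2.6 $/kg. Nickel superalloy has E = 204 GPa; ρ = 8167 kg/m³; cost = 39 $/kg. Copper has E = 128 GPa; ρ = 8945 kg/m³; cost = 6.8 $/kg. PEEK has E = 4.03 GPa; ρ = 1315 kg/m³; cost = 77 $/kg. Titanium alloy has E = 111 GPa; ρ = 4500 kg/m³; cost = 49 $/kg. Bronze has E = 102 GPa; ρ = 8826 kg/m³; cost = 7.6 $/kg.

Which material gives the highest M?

Per-candidate index values:
  concrete: M = 114 MN·m per $
  copper: M = 2.10 MN·m per $
  bronze: M = 1.52 MN·m per $
  nylon: M = 1.04 MN·m per $
  nickel superalloy: M = 0.640 MN·m per $
  titanium alloy: M = 0.503 MN·m per $
  PEEK: M = 0.0398 MN·m per $
Concrete ranks first.

concrete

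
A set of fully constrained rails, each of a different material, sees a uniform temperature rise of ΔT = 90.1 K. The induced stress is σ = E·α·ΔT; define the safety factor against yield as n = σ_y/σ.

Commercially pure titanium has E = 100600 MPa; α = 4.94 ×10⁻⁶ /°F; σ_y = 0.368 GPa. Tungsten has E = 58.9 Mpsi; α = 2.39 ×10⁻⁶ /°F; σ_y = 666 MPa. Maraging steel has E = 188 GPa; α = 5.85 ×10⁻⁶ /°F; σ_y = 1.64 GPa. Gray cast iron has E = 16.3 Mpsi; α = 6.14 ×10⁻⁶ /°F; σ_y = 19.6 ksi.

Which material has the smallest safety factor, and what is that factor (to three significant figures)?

gray cast iron, n = 1.21

Converting E to GPa, α to ×10⁻⁶/K, σ_y to MPa, then σ and n for each:
  commercially pure titanium: E = 100.6, α = 8.89, σ_y = 368.0 → σ = 80.6 MPa, n = 4.57
  tungsten: E = 406.1, α = 4.30, σ_y = 666.0 → σ = 157 MPa, n = 4.23
  maraging steel: E = 188.0, α = 10.5, σ_y = 1640 → σ = 178 MPa, n = 9.19
  gray cast iron: E = 112.4, α = 11.1, σ_y = 135.1 → σ = 112 MPa, n = 1.21
The minimum is gray cast iron at n = 1.21.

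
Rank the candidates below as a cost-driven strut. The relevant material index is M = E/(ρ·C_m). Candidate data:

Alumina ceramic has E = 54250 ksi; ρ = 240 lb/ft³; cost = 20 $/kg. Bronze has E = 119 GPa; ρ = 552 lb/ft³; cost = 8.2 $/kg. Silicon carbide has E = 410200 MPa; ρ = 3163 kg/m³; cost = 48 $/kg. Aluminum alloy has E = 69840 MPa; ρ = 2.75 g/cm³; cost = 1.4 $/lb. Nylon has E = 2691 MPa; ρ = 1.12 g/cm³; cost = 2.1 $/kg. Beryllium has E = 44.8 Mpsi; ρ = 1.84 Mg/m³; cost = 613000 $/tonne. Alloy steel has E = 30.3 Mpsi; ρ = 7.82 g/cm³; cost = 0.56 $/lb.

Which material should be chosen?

alloy steel

Putting every candidate on a common basis:
  alumina ceramic: E = 374.0 GPa, ρ = 3844 kg/m³, cost = 20.00 $/kg
  bronze: E = 119.0 GPa, ρ = 8842 kg/m³, cost = 8.200 $/kg
  silicon carbide: E = 410.2 GPa, ρ = 3163 kg/m³, cost = 48.00 $/kg
  aluminum alloy: E = 69.84 GPa, ρ = 2750 kg/m³, cost = 3.086 $/kg
  nylon: E = 2.691 GPa, ρ = 1120 kg/m³, cost = 2.100 $/kg
  beryllium: E = 308.9 GPa, ρ = 1840 kg/m³, cost = 613.0 $/kg
  alloy steel: E = 208.9 GPa, ρ = 7820 kg/m³, cost = 1.235 $/kg
  alloy steel: M = 21.6 MN·m per $
  aluminum alloy: M = 8.23 MN·m per $
  alumina ceramic: M = 4.86 MN·m per $
  silicon carbide: M = 2.70 MN·m per $
  bronze: M = 1.64 MN·m per $
  nylon: M = 1.14 MN·m per $
  beryllium: M = 0.274 MN·m per $
Alloy steel has the largest M.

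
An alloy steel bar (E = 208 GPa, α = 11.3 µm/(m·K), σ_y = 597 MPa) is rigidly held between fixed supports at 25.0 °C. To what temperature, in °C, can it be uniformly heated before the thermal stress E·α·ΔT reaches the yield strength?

279 °C

E·α·ΔT = 597.0 MPa ⇒ ΔT = 597.0 / (208.0×10³ × 11.3×10⁻⁶) = 254.0 K.
T = 25.0 + 254.0 = 279.0 °C.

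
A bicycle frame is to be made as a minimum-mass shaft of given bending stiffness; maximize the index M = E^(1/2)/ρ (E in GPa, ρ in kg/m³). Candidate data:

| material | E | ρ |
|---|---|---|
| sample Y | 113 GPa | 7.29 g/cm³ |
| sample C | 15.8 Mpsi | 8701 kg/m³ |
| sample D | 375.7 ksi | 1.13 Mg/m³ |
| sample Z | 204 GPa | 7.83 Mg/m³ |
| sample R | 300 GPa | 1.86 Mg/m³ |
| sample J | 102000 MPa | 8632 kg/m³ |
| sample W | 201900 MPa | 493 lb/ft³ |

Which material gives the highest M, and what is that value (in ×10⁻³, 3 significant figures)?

After converting to SI:
  sample Y: E = 113.0 GPa, ρ = 7290 kg/m³
  sample C: E = 108.9 GPa, ρ = 8701 kg/m³
  sample D: E = 2.590 GPa, ρ = 1130 kg/m³
  sample Z: E = 204.0 GPa, ρ = 7830 kg/m³
  sample R: E = 300.0 GPa, ρ = 1860 kg/m³
  sample J: E = 102.0 GPa, ρ = 8632 kg/m³
  sample W: E = 201.9 GPa, ρ = 7897 kg/m³
  sample R: M = 9.31×10⁻³
  sample Z: M = 1.82×10⁻³
  sample W: M = 1.80×10⁻³
  sample Y: M = 1.46×10⁻³
  sample D: M = 1.42×10⁻³
  sample C: M = 1.20×10⁻³
  sample J: M = 1.17×10⁻³
Highest index: sample R.

sample R, M = 9.31×10⁻³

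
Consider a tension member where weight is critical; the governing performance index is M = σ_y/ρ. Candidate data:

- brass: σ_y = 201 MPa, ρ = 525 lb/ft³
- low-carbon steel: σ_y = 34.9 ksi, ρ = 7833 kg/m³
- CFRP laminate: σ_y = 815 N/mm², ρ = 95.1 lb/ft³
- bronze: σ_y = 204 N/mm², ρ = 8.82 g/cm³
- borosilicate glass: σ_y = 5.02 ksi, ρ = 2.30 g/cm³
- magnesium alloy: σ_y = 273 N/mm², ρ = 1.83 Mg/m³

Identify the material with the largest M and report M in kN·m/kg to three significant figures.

CFRP laminate, M = 535 kN·m/kg

Normalizing units and computing the index:
  brass: σ_y = 201.0 MPa, ρ = 8410 kg/m³
  low-carbon steel: σ_y = 240.6 MPa, ρ = 7833 kg/m³
  CFRP laminate: σ_y = 815.0 MPa, ρ = 1523 kg/m³
  bronze: σ_y = 204.0 MPa, ρ = 8820 kg/m³
  borosilicate glass: σ_y = 34.61 MPa, ρ = 2300 kg/m³
  magnesium alloy: σ_y = 273.0 MPa, ρ = 1830 kg/m³
  CFRP laminate: M = 535 kN·m/kg
  magnesium alloy: M = 149 kN·m/kg
  low-carbon steel: M = 30.7 kN·m/kg
  brass: M = 23.9 kN·m/kg
  bronze: M = 23.1 kN·m/kg
  borosilicate glass: M = 15.0 kN·m/kg
CFRP laminate has the largest M.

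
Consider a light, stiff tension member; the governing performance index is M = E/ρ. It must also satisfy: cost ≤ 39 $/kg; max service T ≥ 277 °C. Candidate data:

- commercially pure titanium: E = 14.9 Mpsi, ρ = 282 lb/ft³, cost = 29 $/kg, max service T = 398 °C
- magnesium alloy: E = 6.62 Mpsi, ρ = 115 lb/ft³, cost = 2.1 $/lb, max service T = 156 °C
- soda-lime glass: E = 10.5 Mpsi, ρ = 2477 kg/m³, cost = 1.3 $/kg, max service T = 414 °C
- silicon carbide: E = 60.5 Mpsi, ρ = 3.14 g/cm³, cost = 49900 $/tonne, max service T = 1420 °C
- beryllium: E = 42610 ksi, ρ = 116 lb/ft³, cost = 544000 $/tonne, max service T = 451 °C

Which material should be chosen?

soda-lime glass

Screen on constraints: cost ≤ 39 $/kg; max service T ≥ 277 °C. Survivors: commercially pure titanium, soda-lime glass.
In SI units:
  commercially pure titanium: E = 102.7 GPa, ρ = 4517 kg/m³
  soda-lime glass: E = 72.39 GPa, ρ = 2477 kg/m³
  soda-lime glass: M = 29.2 MN·m/kg
  commercially pure titanium: M = 22.7 MN·m/kg
Soda-lime glass ranks first.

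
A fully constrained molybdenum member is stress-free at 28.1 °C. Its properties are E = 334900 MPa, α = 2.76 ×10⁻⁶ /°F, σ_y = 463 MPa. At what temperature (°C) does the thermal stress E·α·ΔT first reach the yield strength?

306 °C

E = 334900 MPa = 334.9 GPa.
α = 2.76×10⁻⁶/°F × 9/5 = 4.97×10⁻⁶/K.
E·α·ΔT = 463.0 MPa ⇒ ΔT = 463.0 / (334.9×10³ × 4.97×10⁻⁶) = 278.3 K.
T = 28.1 + 278.3 = 306.4 °C.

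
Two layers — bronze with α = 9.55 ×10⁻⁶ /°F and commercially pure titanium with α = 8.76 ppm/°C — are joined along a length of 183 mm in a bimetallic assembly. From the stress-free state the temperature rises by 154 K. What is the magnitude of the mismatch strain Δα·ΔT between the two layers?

bronze: α = 9.55×10⁻⁶/°F × 9/5 = 17.2×10⁻⁶/K.
Δα = |17.2 − 8.76|×10⁻⁶/K = 8.43×10⁻⁶/K.
Mismatch strain = Δα·ΔT = 8.43×10⁻⁶ × 154.0 = 1.30×10⁻³.

1.30×10⁻³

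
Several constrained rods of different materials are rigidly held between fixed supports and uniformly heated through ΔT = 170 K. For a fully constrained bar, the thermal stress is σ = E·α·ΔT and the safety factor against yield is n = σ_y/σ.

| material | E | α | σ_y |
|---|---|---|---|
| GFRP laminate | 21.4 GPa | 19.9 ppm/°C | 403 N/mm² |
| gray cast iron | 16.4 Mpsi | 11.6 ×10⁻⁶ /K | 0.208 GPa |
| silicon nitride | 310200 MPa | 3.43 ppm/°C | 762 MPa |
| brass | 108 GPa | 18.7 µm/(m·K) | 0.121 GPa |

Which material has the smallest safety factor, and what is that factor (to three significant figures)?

brass, n = 0.352

In consistent units (E in GPa, α in ×10⁻⁶/K, σ_y in MPa):
  GFRP laminate: E = 21.40, α = 19.9, σ_y = 403.0 → σ = 72.4 MPa, n = 5.57
  gray cast iron: E = 113.1, α = 11.6, σ_y = 208.0 → σ = 223 MPa, n = 0.933
  silicon nitride: E = 310.2, α = 3.43, σ_y = 762.0 → σ = 181 MPa, n = 4.21
  brass: E = 108.0, α = 18.7, σ_y = 121.0 → σ = 343 MPa, n = 0.352
Smallest n: brass with n = 0.352.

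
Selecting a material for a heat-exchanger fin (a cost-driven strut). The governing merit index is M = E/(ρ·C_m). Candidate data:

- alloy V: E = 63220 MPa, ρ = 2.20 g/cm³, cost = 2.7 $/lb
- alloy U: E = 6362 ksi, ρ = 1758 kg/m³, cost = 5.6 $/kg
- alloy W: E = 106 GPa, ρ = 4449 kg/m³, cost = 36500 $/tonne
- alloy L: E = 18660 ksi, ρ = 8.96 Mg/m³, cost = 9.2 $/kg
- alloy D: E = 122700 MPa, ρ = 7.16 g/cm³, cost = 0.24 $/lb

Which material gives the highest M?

Normalizing units and computing the index:
  alloy V: E = 63.22 GPa, ρ = 2200 kg/m³, cost = 5.952 $/kg
  alloy U: E = 43.86 GPa, ρ = 1758 kg/m³, cost = 5.600 $/kg
  alloy W: E = 106.0 GPa, ρ = 4449 kg/m³, cost = 36.50 $/kg
  alloy L: E = 128.7 GPa, ρ = 8960 kg/m³, cost = 9.200 $/kg
  alloy D: E = 122.7 GPa, ρ = 7160 kg/m³, cost = 0.5291 $/kg
  alloy D: M = 32.4 MN·m per $
  alloy V: M = 4.83 MN·m per $
  alloy U: M = 4.46 MN·m per $
  alloy L: M = 1.56 MN·m per $
  alloy W: M = 0.653 MN·m per $
Alloy D ranks first.

alloy D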